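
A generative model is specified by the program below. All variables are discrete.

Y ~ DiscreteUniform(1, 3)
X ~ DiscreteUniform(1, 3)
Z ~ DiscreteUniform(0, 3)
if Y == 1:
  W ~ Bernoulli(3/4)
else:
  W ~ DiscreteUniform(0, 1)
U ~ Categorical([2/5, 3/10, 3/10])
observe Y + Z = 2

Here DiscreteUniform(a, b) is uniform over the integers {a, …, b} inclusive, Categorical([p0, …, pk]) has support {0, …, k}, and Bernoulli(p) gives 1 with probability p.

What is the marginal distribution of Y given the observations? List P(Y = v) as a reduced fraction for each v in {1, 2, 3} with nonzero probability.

P(Y=1) = 1/2, P(Y=2) = 1/2

Enumerate traces; 36 have nonzero weight after conditioning:
  (Y=1, X=1, Z=1, W=0, U=0) weight 1/360
  (Y=1, X=1, Z=1, W=0, U=1) weight 1/480
  (Y=1, X=1, Z=1, W=0, U=2) weight 1/480
  (Y=1, X=1, Z=1, W=1, U=0) weight 1/120
  (Y=1, X=1, Z=1, W=1, U=1) weight 1/160
  (Y=1, X=1, Z=1, W=1, U=2) weight 1/160
  (Y=1, X=2, Z=1, W=0, U=0) weight 1/360
  (Y=1, X=2, Z=1, W=0, U=1) weight 1/480
  (Y=2, X=1, Z=0, W=0, U=0) weight 1/180
  … 27 more
Group by Y:
  weight(Y=1) = 1/12
  weight(Y=2) = 1/12
Total weight = 1/12 + 1/12 = 1/6
P(Y=1 | obs) = 1/12 / 1/6 = 1/2
P(Y=2 | obs) = 1/12 / 1/6 = 1/2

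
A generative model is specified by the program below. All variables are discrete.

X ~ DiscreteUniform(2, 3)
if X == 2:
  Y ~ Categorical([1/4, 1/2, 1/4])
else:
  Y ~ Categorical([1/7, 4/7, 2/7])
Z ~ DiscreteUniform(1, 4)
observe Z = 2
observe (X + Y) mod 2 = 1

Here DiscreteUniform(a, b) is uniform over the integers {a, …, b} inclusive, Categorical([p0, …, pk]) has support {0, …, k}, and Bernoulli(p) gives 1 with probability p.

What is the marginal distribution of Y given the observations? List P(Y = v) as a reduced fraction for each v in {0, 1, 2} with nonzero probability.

P(Y=0) = 2/13, P(Y=1) = 7/13, P(Y=2) = 4/13

Enumerate traces; 3 have nonzero weight after conditioning:
  (X=2, Y=1, Z=2) weight 1/16
  (X=3, Y=0, Z=2) weight 1/56
  (X=3, Y=2, Z=2) weight 1/28
Group by Y:
  weight(Y=0) = 1/56
  weight(Y=1) = 1/16
  weight(Y=2) = 1/28
Total weight = 1/56 + 1/16 + 1/28 = 13/112
P(Y=0 | obs) = 1/56 / 13/112 = 2/13
P(Y=1 | obs) = 1/16 / 13/112 = 7/13
P(Y=2 | obs) = 1/28 / 13/112 = 4/13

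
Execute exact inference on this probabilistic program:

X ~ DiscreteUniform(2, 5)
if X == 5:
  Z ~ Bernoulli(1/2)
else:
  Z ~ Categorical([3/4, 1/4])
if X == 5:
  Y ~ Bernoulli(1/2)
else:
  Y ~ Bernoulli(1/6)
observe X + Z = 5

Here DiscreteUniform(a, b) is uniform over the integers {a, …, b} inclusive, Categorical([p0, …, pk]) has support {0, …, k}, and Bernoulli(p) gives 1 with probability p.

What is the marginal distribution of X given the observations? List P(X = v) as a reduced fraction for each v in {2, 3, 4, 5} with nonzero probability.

P(X=4) = 1/3, P(X=5) = 2/3

Enumerate traces; 4 have nonzero weight after conditioning:
  (X=4, Z=1, Y=0) weight 5/96
  (X=4, Z=1, Y=1) weight 1/96
  (X=5, Z=0, Y=0) weight 1/16
  (X=5, Z=0, Y=1) weight 1/16
Group by X:
  weight(X=4) = 1/16
  weight(X=5) = 1/8
Total weight = 1/16 + 1/8 = 3/16
P(X=4 | obs) = 1/16 / 3/16 = 1/3
P(X=5 | obs) = 1/8 / 3/16 = 2/3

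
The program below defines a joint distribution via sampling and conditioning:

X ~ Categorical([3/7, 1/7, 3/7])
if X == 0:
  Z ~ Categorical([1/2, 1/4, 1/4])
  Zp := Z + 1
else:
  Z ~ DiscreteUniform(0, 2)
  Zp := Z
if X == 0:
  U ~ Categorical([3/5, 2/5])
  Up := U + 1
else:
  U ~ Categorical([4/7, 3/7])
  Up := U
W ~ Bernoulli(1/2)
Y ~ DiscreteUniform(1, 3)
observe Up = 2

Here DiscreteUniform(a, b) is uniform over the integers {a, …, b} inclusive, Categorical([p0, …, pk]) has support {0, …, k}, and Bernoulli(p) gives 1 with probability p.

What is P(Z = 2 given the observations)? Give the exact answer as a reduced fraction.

Enumerate traces; 18 have nonzero weight after conditioning:
  (X=0, Z=0, U=1, W=0, Y=1) weight 1/70
  (X=0, Z=0, U=1, W=0, Y=2) weight 1/70
  (X=0, Z=0, U=1, W=0, Y=3) weight 1/70
  (X=0, Z=0, U=1, W=1, Y=1) weight 1/70
  (X=0, Z=0, U=1, W=1, Y=2) weight 1/70
  (X=0, Z=0, U=1, W=1, Y=3) weight 1/70
  (X=0, Z=1, U=1, W=0, Y=1) weight 1/140
  (X=0, Z=1, U=1, W=0, Y=2) weight 1/140
  (X=0, Z=2, U=1, W=0, Y=1) weight 1/140
  … 9 more
Group by Z:
  weight(Z=0) = 3/35
  weight(Z=1) = 3/70
  weight(Z=2) = 3/70
Total weight = 3/35 + 3/70 + 3/70 = 6/35
P(Z=0 | obs) = 3/35 / 6/35 = 1/2
P(Z=1 | obs) = 3/70 / 6/35 = 1/4
P(Z=2 | obs) = 3/70 / 6/35 = 1/4

P(Z = 2 | obs) = 1/4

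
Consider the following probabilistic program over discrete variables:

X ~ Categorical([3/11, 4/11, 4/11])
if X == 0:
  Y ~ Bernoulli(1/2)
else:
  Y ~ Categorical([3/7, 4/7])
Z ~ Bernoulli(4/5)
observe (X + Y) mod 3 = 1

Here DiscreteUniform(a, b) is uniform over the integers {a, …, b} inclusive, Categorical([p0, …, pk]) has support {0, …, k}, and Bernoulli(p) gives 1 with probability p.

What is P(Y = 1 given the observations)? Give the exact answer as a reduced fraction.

Enumerate traces; 4 have nonzero weight after conditioning:
  (X=0, Y=1, Z=0) weight 3/110
  (X=0, Y=1, Z=1) weight 6/55
  (X=1, Y=0, Z=0) weight 12/385
  (X=1, Y=0, Z=1) weight 48/385
Group by Y:
  weight(Y=0) = 12/77
  weight(Y=1) = 3/22
Total weight = 12/77 + 3/22 = 45/154
P(Y=0 | obs) = 12/77 / 45/154 = 8/15
P(Y=1 | obs) = 3/22 / 45/154 = 7/15

P(Y = 1 | obs) = 7/15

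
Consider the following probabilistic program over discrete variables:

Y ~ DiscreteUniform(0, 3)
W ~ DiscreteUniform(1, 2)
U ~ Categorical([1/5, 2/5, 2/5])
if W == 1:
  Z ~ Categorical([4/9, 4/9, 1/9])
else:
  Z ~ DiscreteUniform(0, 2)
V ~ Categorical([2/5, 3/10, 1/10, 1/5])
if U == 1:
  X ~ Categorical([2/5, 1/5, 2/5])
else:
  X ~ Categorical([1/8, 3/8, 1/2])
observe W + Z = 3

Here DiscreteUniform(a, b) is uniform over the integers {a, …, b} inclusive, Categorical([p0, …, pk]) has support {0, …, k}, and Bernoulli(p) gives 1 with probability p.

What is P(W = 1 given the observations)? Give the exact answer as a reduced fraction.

P(W = 1 | obs) = 1/4

Enumerate traces; 288 have nonzero weight after conditioning:
  (Y=0, W=1, U=0, Z=2, V=0, X=0) weight 1/7200
  (Y=0, W=1, U=0, Z=2, V=0, X=1) weight 1/2400
  (Y=0, W=1, U=0, Z=2, V=0, X=2) weight 1/1800
  (Y=0, W=1, U=0, Z=2, V=1, X=0) weight 1/9600
  (Y=0, W=1, U=0, Z=2, V=1, X=1) weight 1/3200
  (Y=0, W=1, U=0, Z=2, V=1, X=2) weight 1/2400
  (Y=0, W=1, U=0, Z=2, V=2, X=0) weight 1/28800
  (Y=0, W=1, U=0, Z=2, V=2, X=1) weight 1/9600
  (Y=0, W=2, U=0, Z=1, V=0, X=0) weight 1/2400
  … 279 more
Group by W:
  weight(W=1) = 1/18
  weight(W=2) = 1/6
Total weight = 1/18 + 1/6 = 2/9
P(W=1 | obs) = 1/18 / 2/9 = 1/4
P(W=2 | obs) = 1/6 / 2/9 = 3/4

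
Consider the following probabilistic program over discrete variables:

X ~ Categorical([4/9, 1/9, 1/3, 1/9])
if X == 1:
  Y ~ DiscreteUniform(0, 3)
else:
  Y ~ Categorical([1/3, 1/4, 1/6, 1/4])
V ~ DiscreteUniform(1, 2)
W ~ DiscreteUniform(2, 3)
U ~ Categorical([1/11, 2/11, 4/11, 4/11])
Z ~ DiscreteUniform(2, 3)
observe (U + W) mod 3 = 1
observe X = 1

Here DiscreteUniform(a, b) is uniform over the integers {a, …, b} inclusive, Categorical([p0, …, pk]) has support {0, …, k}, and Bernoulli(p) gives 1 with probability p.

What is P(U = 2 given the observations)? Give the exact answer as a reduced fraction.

P(U = 2 | obs) = 2/3

Enumerate traces; 32 have nonzero weight after conditioning:
  (X=1, Y=0, V=1, W=2, U=2, Z=2) weight 1/792
  (X=1, Y=0, V=1, W=2, U=2, Z=3) weight 1/792
  (X=1, Y=0, V=1, W=3, U=1, Z=2) weight 1/1584
  (X=1, Y=0, V=1, W=3, U=1, Z=3) weight 1/1584
  (X=1, Y=0, V=2, W=2, U=2, Z=2) weight 1/792
  (X=1, Y=0, V=2, W=2, U=2, Z=3) weight 1/792
  (X=1, Y=0, V=2, W=3, U=1, Z=2) weight 1/1584
  (X=1, Y=0, V=2, W=3, U=1, Z=3) weight 1/1584
  … 24 more
Group by U:
  weight(U=1) = 1/99
  weight(U=2) = 2/99
Total weight = 1/99 + 2/99 = 1/33
P(U=1 | obs) = 1/99 / 1/33 = 1/3
P(U=2 | obs) = 2/99 / 1/33 = 2/3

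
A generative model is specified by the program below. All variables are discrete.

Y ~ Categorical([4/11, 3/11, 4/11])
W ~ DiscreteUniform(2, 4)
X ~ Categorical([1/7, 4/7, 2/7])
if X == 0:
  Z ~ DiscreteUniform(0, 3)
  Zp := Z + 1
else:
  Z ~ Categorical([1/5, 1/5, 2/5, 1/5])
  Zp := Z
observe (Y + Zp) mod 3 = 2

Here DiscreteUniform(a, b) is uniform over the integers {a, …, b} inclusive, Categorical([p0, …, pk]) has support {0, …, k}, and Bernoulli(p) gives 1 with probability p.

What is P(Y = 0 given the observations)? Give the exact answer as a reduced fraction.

P(Y = 0 | obs) = 106/263

Enumerate traces; 36 have nonzero weight after conditioning:
  (Y=0, W=2, X=0, Z=1) weight 1/231
  (Y=0, W=2, X=1, Z=2) weight 32/1155
  (Y=0, W=2, X=2, Z=2) weight 16/1155
  (Y=0, W=3, X=0, Z=1) weight 1/231
  (Y=0, W=3, X=1, Z=2) weight 32/1155
  (Y=0, W=3, X=2, Z=2) weight 16/1155
  (Y=0, W=4, X=0, Z=1) weight 1/231
  (Y=0, W=4, X=1, Z=2) weight 32/1155
  (Y=1, W=2, X=0, Z=0) weight 1/308
  (Y=2, W=2, X=0, Z=2) weight 1/231
  … 26 more
Group by Y:
  weight(Y=0) = 53/385
  weight(Y=1) = 51/770
  weight(Y=2) = 53/385
Total weight = 53/385 + 51/770 + 53/385 = 263/770
P(Y=0 | obs) = 53/385 / 263/770 = 106/263
P(Y=1 | obs) = 51/770 / 263/770 = 51/263
P(Y=2 | obs) = 53/385 / 263/770 = 106/263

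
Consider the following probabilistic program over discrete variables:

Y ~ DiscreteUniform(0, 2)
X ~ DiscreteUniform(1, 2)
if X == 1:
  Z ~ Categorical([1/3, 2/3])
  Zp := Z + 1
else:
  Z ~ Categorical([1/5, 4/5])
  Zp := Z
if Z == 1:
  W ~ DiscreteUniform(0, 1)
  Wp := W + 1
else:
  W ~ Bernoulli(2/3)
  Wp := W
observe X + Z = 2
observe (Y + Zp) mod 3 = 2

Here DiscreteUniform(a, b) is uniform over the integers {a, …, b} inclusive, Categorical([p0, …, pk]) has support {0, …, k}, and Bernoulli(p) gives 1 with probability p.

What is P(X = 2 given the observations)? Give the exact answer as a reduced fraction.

Enumerate traces; 4 have nonzero weight after conditioning:
  (Y=0, X=1, Z=1, W=0) weight 1/18
  (Y=0, X=1, Z=1, W=1) weight 1/18
  (Y=2, X=2, Z=0, W=0) weight 1/90
  (Y=2, X=2, Z=0, W=1) weight 1/45
Group by X:
  weight(X=1) = 1/9
  weight(X=2) = 1/30
Total weight = 1/9 + 1/30 = 13/90
P(X=1 | obs) = 1/9 / 13/90 = 10/13
P(X=2 | obs) = 1/30 / 13/90 = 3/13

P(X = 2 | obs) = 3/13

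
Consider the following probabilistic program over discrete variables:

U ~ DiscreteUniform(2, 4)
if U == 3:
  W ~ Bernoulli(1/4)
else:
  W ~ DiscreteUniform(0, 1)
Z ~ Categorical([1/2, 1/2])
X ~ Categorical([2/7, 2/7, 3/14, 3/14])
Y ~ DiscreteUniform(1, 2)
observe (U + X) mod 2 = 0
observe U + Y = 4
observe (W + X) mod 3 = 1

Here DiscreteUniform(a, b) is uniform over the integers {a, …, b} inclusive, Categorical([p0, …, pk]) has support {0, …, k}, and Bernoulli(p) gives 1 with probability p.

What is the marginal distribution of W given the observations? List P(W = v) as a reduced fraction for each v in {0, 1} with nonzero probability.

P(W=0) = 12/23, P(W=1) = 11/23

Enumerate traces; 6 have nonzero weight after conditioning:
  (U=2, W=1, Z=0, X=0, Y=2) weight 1/84
  (U=2, W=1, Z=1, X=0, Y=2) weight 1/84
  (U=3, W=0, Z=0, X=1, Y=1) weight 1/56
  (U=3, W=0, Z=1, X=1, Y=1) weight 1/56
  (U=3, W=1, Z=0, X=3, Y=1) weight 1/224
  (U=3, W=1, Z=1, X=3, Y=1) weight 1/224
Group by W:
  weight(W=0) = 1/28
  weight(W=1) = 11/336
Total weight = 1/28 + 11/336 = 23/336
P(W=0 | obs) = 1/28 / 23/336 = 12/23
P(W=1 | obs) = 11/336 / 23/336 = 11/23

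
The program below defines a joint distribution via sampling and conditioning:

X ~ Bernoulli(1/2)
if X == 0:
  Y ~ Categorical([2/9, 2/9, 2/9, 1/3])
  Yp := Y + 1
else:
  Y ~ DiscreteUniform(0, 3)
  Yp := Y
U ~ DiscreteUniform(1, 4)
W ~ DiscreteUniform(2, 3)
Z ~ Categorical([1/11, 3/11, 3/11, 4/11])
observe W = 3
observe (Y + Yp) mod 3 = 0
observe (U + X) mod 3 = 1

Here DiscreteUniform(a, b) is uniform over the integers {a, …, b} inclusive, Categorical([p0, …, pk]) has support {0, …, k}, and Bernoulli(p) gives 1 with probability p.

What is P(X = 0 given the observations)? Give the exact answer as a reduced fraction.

P(X = 0 | obs) = 8/17

Enumerate traces; 16 have nonzero weight after conditioning:
  (X=0, Y=1, U=1, W=3, Z=0) weight 1/792
  (X=0, Y=1, U=1, W=3, Z=1) weight 1/264
  (X=0, Y=1, U=1, W=3, Z=2) weight 1/264
  (X=0, Y=1, U=1, W=3, Z=3) weight 1/198
  (X=0, Y=1, U=4, W=3, Z=0) weight 1/792
  (X=0, Y=1, U=4, W=3, Z=1) weight 1/264
  (X=0, Y=1, U=4, W=3, Z=2) weight 1/264
  (X=0, Y=1, U=4, W=3, Z=3) weight 1/198
  (X=1, Y=0, U=3, W=3, Z=0) weight 1/704
  … 7 more
Group by X:
  weight(X=0) = 1/36
  weight(X=1) = 1/32
Total weight = 1/36 + 1/32 = 17/288
P(X=0 | obs) = 1/36 / 17/288 = 8/17
P(X=1 | obs) = 1/32 / 17/288 = 9/17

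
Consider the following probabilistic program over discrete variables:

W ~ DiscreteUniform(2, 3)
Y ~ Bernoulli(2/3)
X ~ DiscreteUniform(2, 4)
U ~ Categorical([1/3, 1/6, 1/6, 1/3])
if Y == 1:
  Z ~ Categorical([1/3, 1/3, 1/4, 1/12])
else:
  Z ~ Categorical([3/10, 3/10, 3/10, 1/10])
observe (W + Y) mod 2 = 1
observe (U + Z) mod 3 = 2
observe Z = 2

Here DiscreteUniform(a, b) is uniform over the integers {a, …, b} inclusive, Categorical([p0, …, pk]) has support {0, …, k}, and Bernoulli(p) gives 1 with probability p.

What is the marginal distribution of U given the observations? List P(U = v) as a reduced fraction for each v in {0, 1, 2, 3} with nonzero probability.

P(U=0) = 1/2, P(U=3) = 1/2

Enumerate traces; 12 have nonzero weight after conditioning:
  (W=2, Y=1, X=2, U=0, Z=2) weight 1/108
  (W=2, Y=1, X=2, U=3, Z=2) weight 1/108
  (W=2, Y=1, X=3, U=0, Z=2) weight 1/108
  (W=2, Y=1, X=3, U=3, Z=2) weight 1/108
  (W=2, Y=1, X=4, U=0, Z=2) weight 1/108
  (W=2, Y=1, X=4, U=3, Z=2) weight 1/108
  (W=3, Y=0, X=2, U=0, Z=2) weight 1/180
  (W=3, Y=0, X=2, U=3, Z=2) weight 1/180
  … 4 more
Group by U:
  weight(U=0) = 2/45
  weight(U=3) = 2/45
Total weight = 2/45 + 2/45 = 4/45
P(U=0 | obs) = 2/45 / 4/45 = 1/2
P(U=3 | obs) = 2/45 / 4/45 = 1/2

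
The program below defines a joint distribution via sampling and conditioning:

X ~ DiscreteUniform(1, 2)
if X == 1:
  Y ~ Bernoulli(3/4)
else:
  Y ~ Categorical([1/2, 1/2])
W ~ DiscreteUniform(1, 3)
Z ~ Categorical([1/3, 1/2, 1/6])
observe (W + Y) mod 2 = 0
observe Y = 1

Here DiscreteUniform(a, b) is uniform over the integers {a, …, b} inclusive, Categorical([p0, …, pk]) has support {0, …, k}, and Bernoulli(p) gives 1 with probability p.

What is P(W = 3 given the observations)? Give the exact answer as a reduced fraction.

Enumerate traces; 12 have nonzero weight after conditioning:
  (X=1, Y=1, W=1, Z=0) weight 1/24
  (X=1, Y=1, W=1, Z=1) weight 1/16
  (X=1, Y=1, W=1, Z=2) weight 1/48
  (X=1, Y=1, W=3, Z=0) weight 1/24
  (X=1, Y=1, W=3, Z=1) weight 1/16
  (X=1, Y=1, W=3, Z=2) weight 1/48
  (X=2, Y=1, W=1, Z=0) weight 1/36
  (X=2, Y=1, W=1, Z=1) weight 1/24
  … 4 more
Group by W:
  weight(W=1) = 5/24
  weight(W=3) = 5/24
Total weight = 5/24 + 5/24 = 5/12
P(W=1 | obs) = 5/24 / 5/12 = 1/2
P(W=3 | obs) = 5/24 / 5/12 = 1/2

P(W = 3 | obs) = 1/2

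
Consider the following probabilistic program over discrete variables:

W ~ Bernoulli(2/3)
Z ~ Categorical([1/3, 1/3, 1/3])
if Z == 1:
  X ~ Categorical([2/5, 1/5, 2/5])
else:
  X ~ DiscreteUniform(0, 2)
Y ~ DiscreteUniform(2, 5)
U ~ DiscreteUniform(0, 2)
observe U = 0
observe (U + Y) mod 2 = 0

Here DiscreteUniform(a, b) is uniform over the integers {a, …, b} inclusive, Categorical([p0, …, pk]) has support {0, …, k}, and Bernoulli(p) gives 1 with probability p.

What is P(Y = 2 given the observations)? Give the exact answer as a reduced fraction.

Enumerate traces; 36 have nonzero weight after conditioning:
  (W=0, Z=0, X=0, Y=2, U=0) weight 1/324
  (W=0, Z=0, X=0, Y=4, U=0) weight 1/324
  (W=0, Z=0, X=1, Y=2, U=0) weight 1/324
  (W=0, Z=0, X=1, Y=4, U=0) weight 1/324
  (W=0, Z=0, X=2, Y=2, U=0) weight 1/324
  (W=0, Z=0, X=2, Y=4, U=0) weight 1/324
  (W=0, Z=1, X=0, Y=2, U=0) weight 1/270
  (W=0, Z=1, X=0, Y=4, U=0) weight 1/270
  … 28 more
Group by Y:
  weight(Y=2) = 1/12
  weight(Y=4) = 1/12
Total weight = 1/12 + 1/12 = 1/6
P(Y=2 | obs) = 1/12 / 1/6 = 1/2
P(Y=4 | obs) = 1/12 / 1/6 = 1/2

P(Y = 2 | obs) = 1/2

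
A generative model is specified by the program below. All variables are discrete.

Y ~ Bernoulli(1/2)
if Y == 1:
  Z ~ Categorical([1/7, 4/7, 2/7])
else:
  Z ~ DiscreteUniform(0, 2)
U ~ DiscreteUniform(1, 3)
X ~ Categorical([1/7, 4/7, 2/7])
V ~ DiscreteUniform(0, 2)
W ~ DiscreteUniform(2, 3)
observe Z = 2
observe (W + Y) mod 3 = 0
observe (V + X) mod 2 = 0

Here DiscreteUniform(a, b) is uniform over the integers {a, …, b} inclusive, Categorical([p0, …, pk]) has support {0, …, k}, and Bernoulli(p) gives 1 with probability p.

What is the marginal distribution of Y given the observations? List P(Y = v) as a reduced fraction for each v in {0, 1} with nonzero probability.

P(Y=0) = 7/13, P(Y=1) = 6/13

Enumerate traces; 30 have nonzero weight after conditioning:
  (Y=0, Z=2, U=1, X=0, V=0, W=3) weight 1/756
  (Y=0, Z=2, U=1, X=0, V=2, W=3) weight 1/756
  (Y=0, Z=2, U=1, X=1, V=1, W=3) weight 1/189
  (Y=0, Z=2, U=1, X=2, V=0, W=3) weight 1/378
  (Y=0, Z=2, U=1, X=2, V=2, W=3) weight 1/378
  (Y=0, Z=2, U=2, X=0, V=0, W=3) weight 1/756
  (Y=0, Z=2, U=2, X=0, V=2, W=3) weight 1/756
  (Y=0, Z=2, U=2, X=1, V=1, W=3) weight 1/189
  (Y=1, Z=2, U=1, X=0, V=0, W=2) weight 1/882
  … 21 more
Group by Y:
  weight(Y=0) = 5/126
  weight(Y=1) = 5/147
Total weight = 5/126 + 5/147 = 65/882
P(Y=0 | obs) = 5/126 / 65/882 = 7/13
P(Y=1 | obs) = 5/147 / 65/882 = 6/13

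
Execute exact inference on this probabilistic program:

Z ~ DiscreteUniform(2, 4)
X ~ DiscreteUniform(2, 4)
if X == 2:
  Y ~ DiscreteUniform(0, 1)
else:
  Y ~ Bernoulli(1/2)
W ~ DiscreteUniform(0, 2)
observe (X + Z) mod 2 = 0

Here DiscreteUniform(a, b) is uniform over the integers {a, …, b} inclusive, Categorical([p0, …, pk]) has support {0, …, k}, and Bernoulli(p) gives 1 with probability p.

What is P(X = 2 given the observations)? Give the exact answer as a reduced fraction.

Enumerate traces; 30 have nonzero weight after conditioning:
  (Z=2, X=2, Y=0, W=0) weight 1/54
  (Z=2, X=2, Y=0, W=1) weight 1/54
  (Z=2, X=2, Y=0, W=2) weight 1/54
  (Z=2, X=2, Y=1, W=0) weight 1/54
  (Z=2, X=2, Y=1, W=1) weight 1/54
  (Z=2, X=2, Y=1, W=2) weight 1/54
  (Z=2, X=4, Y=0, W=0) weight 1/54
  (Z=2, X=4, Y=0, W=1) weight 1/54
  (Z=3, X=3, Y=0, W=0) weight 1/54
  … 21 more
Group by X:
  weight(X=2) = 2/9
  weight(X=3) = 1/9
  weight(X=4) = 2/9
Total weight = 2/9 + 1/9 + 2/9 = 5/9
P(X=2 | obs) = 2/9 / 5/9 = 2/5
P(X=3 | obs) = 1/9 / 5/9 = 1/5
P(X=4 | obs) = 2/9 / 5/9 = 2/5

P(X = 2 | obs) = 2/5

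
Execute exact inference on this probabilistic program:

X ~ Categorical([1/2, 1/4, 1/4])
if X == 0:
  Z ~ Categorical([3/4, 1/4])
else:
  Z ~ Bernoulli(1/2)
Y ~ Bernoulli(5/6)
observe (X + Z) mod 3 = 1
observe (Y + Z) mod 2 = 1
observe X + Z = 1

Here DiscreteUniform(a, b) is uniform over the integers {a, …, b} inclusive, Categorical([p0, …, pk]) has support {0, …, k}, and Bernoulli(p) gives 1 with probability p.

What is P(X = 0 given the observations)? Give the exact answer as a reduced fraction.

P(X = 0 | obs) = 1/6

Enumerate traces; 2 have nonzero weight after conditioning:
  (X=0, Z=1, Y=0) weight 1/48
  (X=1, Z=0, Y=1) weight 5/48
Group by X:
  weight(X=0) = 1/48
  weight(X=1) = 5/48
Total weight = 1/48 + 5/48 = 1/8
P(X=0 | obs) = 1/48 / 1/8 = 1/6
P(X=1 | obs) = 5/48 / 1/8 = 5/6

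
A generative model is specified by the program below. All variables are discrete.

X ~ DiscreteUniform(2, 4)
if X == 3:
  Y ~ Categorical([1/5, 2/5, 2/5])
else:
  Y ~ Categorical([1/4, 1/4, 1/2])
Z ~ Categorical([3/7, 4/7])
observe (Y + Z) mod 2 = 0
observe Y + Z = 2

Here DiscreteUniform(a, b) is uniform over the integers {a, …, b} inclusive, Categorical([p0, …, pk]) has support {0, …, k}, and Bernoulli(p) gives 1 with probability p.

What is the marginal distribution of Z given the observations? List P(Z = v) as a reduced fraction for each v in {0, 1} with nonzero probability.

P(Z=0) = 7/13, P(Z=1) = 6/13

Enumerate traces; 6 have nonzero weight after conditioning:
  (X=2, Y=1, Z=1) weight 1/21
  (X=2, Y=2, Z=0) weight 1/14
  (X=3, Y=1, Z=1) weight 8/105
  (X=3, Y=2, Z=0) weight 2/35
  (X=4, Y=1, Z=1) weight 1/21
  (X=4, Y=2, Z=0) weight 1/14
Group by Z:
  weight(Z=0) = 1/5
  weight(Z=1) = 6/35
Total weight = 1/5 + 6/35 = 13/35
P(Z=0 | obs) = 1/5 / 13/35 = 7/13
P(Z=1 | obs) = 6/35 / 13/35 = 6/13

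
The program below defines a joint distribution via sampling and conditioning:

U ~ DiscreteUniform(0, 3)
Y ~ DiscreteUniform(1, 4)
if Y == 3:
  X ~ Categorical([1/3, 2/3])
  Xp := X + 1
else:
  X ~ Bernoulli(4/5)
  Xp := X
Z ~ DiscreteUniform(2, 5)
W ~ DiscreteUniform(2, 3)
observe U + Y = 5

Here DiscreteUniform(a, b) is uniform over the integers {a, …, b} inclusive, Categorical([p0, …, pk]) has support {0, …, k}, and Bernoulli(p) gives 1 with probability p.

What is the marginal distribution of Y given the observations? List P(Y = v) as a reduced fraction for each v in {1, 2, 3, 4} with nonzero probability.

Enumerate traces; 48 have nonzero weight after conditioning:
  (U=1, Y=4, X=0, Z=2, W=2) weight 1/640
  (U=1, Y=4, X=0, Z=2, W=3) weight 1/640
  (U=1, Y=4, X=0, Z=3, W=2) weight 1/640
  (U=1, Y=4, X=0, Z=3, W=3) weight 1/640
  (U=1, Y=4, X=0, Z=4, W=2) weight 1/640
  (U=1, Y=4, X=0, Z=4, W=3) weight 1/640
  (U=1, Y=4, X=0, Z=5, W=2) weight 1/640
  (U=1, Y=4, X=0, Z=5, W=3) weight 1/640
  (U=2, Y=3, X=0, Z=2, W=2) weight 1/384
  (U=3, Y=2, X=0, Z=2, W=2) weight 1/640
  … 38 more
Group by Y:
  weight(Y=2) = 1/16
  weight(Y=3) = 1/16
  weight(Y=4) = 1/16
Total weight = 1/16 + 1/16 + 1/16 = 3/16
P(Y=2 | obs) = 1/16 / 3/16 = 1/3
P(Y=3 | obs) = 1/16 / 3/16 = 1/3
P(Y=4 | obs) = 1/16 / 3/16 = 1/3

P(Y=2) = 1/3, P(Y=3) = 1/3, P(Y=4) = 1/3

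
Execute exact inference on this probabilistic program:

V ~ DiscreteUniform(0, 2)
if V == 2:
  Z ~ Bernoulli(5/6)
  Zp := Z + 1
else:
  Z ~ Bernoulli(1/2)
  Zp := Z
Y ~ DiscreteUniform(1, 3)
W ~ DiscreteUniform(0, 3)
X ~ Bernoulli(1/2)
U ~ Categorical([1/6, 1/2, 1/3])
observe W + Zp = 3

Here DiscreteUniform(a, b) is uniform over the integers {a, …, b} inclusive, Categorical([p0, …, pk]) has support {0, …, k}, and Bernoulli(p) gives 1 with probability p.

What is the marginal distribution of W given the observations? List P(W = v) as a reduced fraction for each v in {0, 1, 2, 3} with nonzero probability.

P(W=1) = 5/18, P(W=2) = 7/18, P(W=3) = 1/3

Enumerate traces; 108 have nonzero weight after conditioning:
  (V=0, Z=0, Y=1, W=3, X=0, U=0) weight 1/864
  (V=0, Z=0, Y=1, W=3, X=0, U=1) weight 1/288
  (V=0, Z=0, Y=1, W=3, X=0, U=2) weight 1/432
  (V=0, Z=0, Y=1, W=3, X=1, U=0) weight 1/864
  (V=0, Z=0, Y=1, W=3, X=1, U=1) weight 1/288
  (V=0, Z=0, Y=1, W=3, X=1, U=2) weight 1/432
  (V=0, Z=0, Y=2, W=3, X=0, U=0) weight 1/864
  (V=0, Z=0, Y=2, W=3, X=0, U=1) weight 1/288
  (V=0, Z=1, Y=1, W=2, X=0, U=0) weight 1/864
  (V=2, Z=1, Y=1, W=1, X=0, U=0) weight 5/2592
  … 98 more
Group by W:
  weight(W=1) = 5/72
  weight(W=2) = 7/72
  weight(W=3) = 1/12
Total weight = 5/72 + 7/72 + 1/12 = 1/4
P(W=1 | obs) = 5/72 / 1/4 = 5/18
P(W=2 | obs) = 7/72 / 1/4 = 7/18
P(W=3 | obs) = 1/12 / 1/4 = 1/3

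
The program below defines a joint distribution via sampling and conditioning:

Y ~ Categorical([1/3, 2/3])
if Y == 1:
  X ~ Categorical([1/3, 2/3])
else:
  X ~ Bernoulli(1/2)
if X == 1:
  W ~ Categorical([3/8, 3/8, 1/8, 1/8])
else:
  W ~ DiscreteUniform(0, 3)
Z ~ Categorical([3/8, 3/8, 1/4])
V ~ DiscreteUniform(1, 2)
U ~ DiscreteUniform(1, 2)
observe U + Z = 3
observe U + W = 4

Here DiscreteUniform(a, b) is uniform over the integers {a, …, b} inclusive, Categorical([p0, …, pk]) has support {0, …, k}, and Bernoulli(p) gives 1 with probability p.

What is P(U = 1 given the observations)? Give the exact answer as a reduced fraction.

P(U = 1 | obs) = 2/5

Enumerate traces; 16 have nonzero weight after conditioning:
  (Y=0, X=0, W=2, Z=1, V=1, U=2) weight 1/256
  (Y=0, X=0, W=2, Z=1, V=2, U=2) weight 1/256
  (Y=0, X=0, W=3, Z=2, V=1, U=1) weight 1/384
  (Y=0, X=0, W=3, Z=2, V=2, U=1) weight 1/384
  (Y=0, X=1, W=2, Z=1, V=1, U=2) weight 1/512
  (Y=0, X=1, W=2, Z=1, V=2, U=2) weight 1/512
  (Y=0, X=1, W=3, Z=2, V=1, U=1) weight 1/768
  (Y=0, X=1, W=3, Z=2, V=2, U=1) weight 1/768
  … 8 more
Group by U:
  weight(U=1) = 25/1152
  weight(U=2) = 25/768
Total weight = 25/1152 + 25/768 = 125/2304
P(U=1 | obs) = 25/1152 / 125/2304 = 2/5
P(U=2 | obs) = 25/768 / 125/2304 = 3/5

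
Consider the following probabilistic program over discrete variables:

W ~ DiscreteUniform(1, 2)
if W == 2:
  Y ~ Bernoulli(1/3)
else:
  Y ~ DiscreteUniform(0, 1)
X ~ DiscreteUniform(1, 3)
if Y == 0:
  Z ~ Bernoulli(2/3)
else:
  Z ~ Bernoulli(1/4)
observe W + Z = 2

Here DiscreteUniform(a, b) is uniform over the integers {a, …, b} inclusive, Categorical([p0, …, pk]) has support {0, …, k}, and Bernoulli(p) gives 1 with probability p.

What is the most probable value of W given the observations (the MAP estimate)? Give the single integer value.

argmax_v P(W = v | obs) = 2

Enumerate traces; 12 have nonzero weight after conditioning:
  (W=1, Y=0, X=1, Z=1) weight 1/18
  (W=1, Y=0, X=2, Z=1) weight 1/18
  (W=1, Y=0, X=3, Z=1) weight 1/18
  (W=1, Y=1, X=1, Z=1) weight 1/48
  (W=1, Y=1, X=2, Z=1) weight 1/48
  (W=1, Y=1, X=3, Z=1) weight 1/48
  (W=2, Y=0, X=1, Z=0) weight 1/27
  (W=2, Y=0, X=2, Z=0) weight 1/27
  … 4 more
Group by W:
  weight(W=1) = 11/48
  weight(W=2) = 17/72
Total weight = 11/48 + 17/72 = 67/144
P(W=1 | obs) = 11/48 / 67/144 = 33/67
P(W=2 | obs) = 17/72 / 67/144 = 34/67
argmax = 2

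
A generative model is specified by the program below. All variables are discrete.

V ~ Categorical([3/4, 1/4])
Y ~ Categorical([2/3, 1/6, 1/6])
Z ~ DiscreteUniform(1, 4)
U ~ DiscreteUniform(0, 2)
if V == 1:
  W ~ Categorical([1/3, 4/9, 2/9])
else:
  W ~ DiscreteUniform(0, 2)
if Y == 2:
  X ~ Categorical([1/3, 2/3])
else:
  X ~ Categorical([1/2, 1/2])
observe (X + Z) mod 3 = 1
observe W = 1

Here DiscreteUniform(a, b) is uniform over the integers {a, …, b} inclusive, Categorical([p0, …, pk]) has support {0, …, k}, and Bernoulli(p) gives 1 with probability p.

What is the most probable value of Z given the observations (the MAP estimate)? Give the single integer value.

argmax_v P(Z = v | obs) = 3

Enumerate traces; 54 have nonzero weight after conditioning:
  (V=0, Y=0, Z=1, U=0, W=1, X=0) weight 1/144
  (V=0, Y=0, Z=1, U=1, W=1, X=0) weight 1/144
  (V=0, Y=0, Z=1, U=2, W=1, X=0) weight 1/144
  (V=0, Y=0, Z=3, U=0, W=1, X=1) weight 1/144
  (V=0, Y=0, Z=3, U=1, W=1, X=1) weight 1/144
  (V=0, Y=0, Z=3, U=2, W=1, X=1) weight 1/144
  (V=0, Y=0, Z=4, U=0, W=1, X=0) weight 1/144
  (V=0, Y=0, Z=4, U=1, W=1, X=0) weight 1/144
  … 46 more
Group by Z:
  weight(Z=1) = 221/5184
  weight(Z=3) = 247/5184
  weight(Z=4) = 221/5184
Total weight = 221/5184 + 247/5184 + 221/5184 = 689/5184
P(Z=1 | obs) = 221/5184 / 689/5184 = 17/53
P(Z=3 | obs) = 247/5184 / 689/5184 = 19/53
P(Z=4 | obs) = 221/5184 / 689/5184 = 17/53
argmax = 3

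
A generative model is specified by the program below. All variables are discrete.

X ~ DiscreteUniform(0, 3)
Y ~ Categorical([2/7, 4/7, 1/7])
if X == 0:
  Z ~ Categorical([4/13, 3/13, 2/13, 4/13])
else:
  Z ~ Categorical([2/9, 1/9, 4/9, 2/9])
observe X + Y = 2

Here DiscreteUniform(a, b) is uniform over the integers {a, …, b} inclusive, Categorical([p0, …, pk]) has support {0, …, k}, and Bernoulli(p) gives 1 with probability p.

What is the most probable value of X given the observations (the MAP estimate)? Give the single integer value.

argmax_v P(X = v | obs) = 1

Enumerate traces; 12 have nonzero weight after conditioning:
  (X=0, Y=2, Z=0) weight 1/91
  (X=0, Y=2, Z=1) weight 3/364
  (X=0, Y=2, Z=2) weight 1/182
  (X=0, Y=2, Z=3) weight 1/91
  (X=1, Y=1, Z=0) weight 2/63
  (X=1, Y=1, Z=1) weight 1/63
  (X=1, Y=1, Z=2) weight 4/63
  (X=1, Y=1, Z=3) weight 2/63
  (X=2, Y=0, Z=0) weight 1/63
  … 3 more
Group by X:
  weight(X=0) = 1/28
  weight(X=1) = 1/7
  weight(X=2) = 1/14
Total weight = 1/28 + 1/7 + 1/14 = 1/4
P(X=0 | obs) = 1/28 / 1/4 = 1/7
P(X=1 | obs) = 1/7 / 1/4 = 4/7
P(X=2 | obs) = 1/14 / 1/4 = 2/7
argmax = 1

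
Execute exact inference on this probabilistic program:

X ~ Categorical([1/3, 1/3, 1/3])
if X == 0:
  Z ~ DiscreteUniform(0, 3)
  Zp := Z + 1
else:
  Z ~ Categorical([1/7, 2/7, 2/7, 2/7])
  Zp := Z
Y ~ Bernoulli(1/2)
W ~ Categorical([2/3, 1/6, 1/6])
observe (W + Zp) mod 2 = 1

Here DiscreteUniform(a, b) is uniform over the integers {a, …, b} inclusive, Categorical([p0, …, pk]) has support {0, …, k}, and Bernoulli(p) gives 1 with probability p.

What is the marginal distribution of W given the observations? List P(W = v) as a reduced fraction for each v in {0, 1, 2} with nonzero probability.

Enumerate traces; 36 have nonzero weight after conditioning:
  (X=0, Z=0, Y=0, W=0) weight 1/36
  (X=0, Z=0, Y=0, W=2) weight 1/144
  (X=0, Z=0, Y=1, W=0) weight 1/36
  (X=0, Z=0, Y=1, W=2) weight 1/144
  (X=0, Z=1, Y=0, W=1) weight 1/144
  (X=0, Z=1, Y=1, W=1) weight 1/144
  (X=0, Z=2, Y=0, W=0) weight 1/36
  (X=0, Z=2, Y=0, W=2) weight 1/144
  … 28 more
Group by W:
  weight(W=0) = 23/63
  weight(W=1) = 19/252
  weight(W=2) = 23/252
Total weight = 23/63 + 19/252 + 23/252 = 67/126
P(W=0 | obs) = 23/63 / 67/126 = 46/67
P(W=1 | obs) = 19/252 / 67/126 = 19/134
P(W=2 | obs) = 23/252 / 67/126 = 23/134

P(W=0) = 46/67, P(W=1) = 19/134, P(W=2) = 23/134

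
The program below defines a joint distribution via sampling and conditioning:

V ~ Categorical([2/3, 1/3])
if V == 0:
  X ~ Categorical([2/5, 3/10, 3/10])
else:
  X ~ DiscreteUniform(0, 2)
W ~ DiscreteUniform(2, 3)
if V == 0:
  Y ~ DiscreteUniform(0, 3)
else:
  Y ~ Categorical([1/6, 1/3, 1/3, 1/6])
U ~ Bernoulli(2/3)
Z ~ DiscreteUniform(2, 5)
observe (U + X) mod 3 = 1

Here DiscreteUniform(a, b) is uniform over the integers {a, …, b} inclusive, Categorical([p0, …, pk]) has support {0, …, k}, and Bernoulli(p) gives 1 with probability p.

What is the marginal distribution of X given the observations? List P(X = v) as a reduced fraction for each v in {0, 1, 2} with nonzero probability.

P(X=0) = 17/24, P(X=1) = 7/24

Enumerate traces; 128 have nonzero weight after conditioning:
  (V=0, X=0, W=2, Y=0, U=1, Z=2) weight 1/180
  (V=0, X=0, W=2, Y=0, U=1, Z=3) weight 1/180
  (V=0, X=0, W=2, Y=0, U=1, Z=4) weight 1/180
  (V=0, X=0, W=2, Y=0, U=1, Z=5) weight 1/180
  (V=0, X=0, W=2, Y=1, U=1, Z=2) weight 1/180
  (V=0, X=0, W=2, Y=1, U=1, Z=3) weight 1/180
  (V=0, X=0, W=2, Y=1, U=1, Z=4) weight 1/180
  (V=0, X=0, W=2, Y=1, U=1, Z=5) weight 1/180
  (V=0, X=1, W=2, Y=0, U=0, Z=2) weight 1/480
  … 119 more
Group by X:
  weight(X=0) = 34/135
  weight(X=1) = 14/135
Total weight = 34/135 + 14/135 = 16/45
P(X=0 | obs) = 34/135 / 16/45 = 17/24
P(X=1 | obs) = 14/135 / 16/45 = 7/24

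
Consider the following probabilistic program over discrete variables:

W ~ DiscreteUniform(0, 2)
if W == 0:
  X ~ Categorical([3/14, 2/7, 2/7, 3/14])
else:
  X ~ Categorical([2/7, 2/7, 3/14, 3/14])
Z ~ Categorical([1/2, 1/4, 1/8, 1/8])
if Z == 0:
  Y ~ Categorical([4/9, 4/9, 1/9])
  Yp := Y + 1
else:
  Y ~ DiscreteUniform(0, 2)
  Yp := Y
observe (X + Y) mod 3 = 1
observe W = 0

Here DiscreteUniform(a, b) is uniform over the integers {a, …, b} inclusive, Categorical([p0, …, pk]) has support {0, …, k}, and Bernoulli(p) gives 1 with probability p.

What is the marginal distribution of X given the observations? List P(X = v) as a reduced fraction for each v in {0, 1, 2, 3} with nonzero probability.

Enumerate traces; 16 have nonzero weight after conditioning:
  (W=0, X=0, Z=0, Y=1) weight 1/63
  (W=0, X=0, Z=1, Y=1) weight 1/168
  (W=0, X=0, Z=2, Y=1) weight 1/336
  (W=0, X=0, Z=3, Y=1) weight 1/336
  (W=0, X=1, Z=0, Y=0) weight 4/189
  (W=0, X=1, Z=1, Y=0) weight 1/126
  (W=0, X=1, Z=2, Y=0) weight 1/252
  (W=0, X=1, Z=3, Y=0) weight 1/252
  (W=0, X=2, Z=0, Y=2) weight 1/189
  (W=0, X=3, Z=0, Y=1) weight 1/63
  … 6 more
Group by X:
  weight(X=0) = 1/36
  weight(X=1) = 1/27
  weight(X=2) = 4/189
  weight(X=3) = 1/36
Total weight = 1/36 + 1/27 + 4/189 + 1/36 = 43/378
P(X=0 | obs) = 1/36 / 43/378 = 21/86
P(X=1 | obs) = 1/27 / 43/378 = 14/43
P(X=2 | obs) = 4/189 / 43/378 = 8/43
P(X=3 | obs) = 1/36 / 43/378 = 21/86

P(X=0) = 21/86, P(X=1) = 14/43, P(X=2) = 8/43, P(X=3) = 21/86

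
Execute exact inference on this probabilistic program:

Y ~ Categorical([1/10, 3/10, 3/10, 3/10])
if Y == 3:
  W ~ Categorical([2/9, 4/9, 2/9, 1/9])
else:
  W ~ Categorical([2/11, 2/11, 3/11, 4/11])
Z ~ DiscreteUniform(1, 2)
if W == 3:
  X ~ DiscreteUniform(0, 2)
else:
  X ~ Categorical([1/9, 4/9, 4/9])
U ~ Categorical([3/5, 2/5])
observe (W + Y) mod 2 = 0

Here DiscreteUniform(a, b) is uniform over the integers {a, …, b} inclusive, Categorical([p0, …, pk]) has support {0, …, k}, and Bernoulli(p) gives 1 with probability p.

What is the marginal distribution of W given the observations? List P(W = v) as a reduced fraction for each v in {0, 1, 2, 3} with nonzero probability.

P(W=0) = 24/169, P(W=1) = 62/169, P(W=2) = 36/169, P(W=3) = 47/169

Enumerate traces; 96 have nonzero weight after conditioning:
  (Y=0, W=0, Z=1, X=0, U=0) weight 1/1650
  (Y=0, W=0, Z=1, X=0, U=1) weight 1/2475
  (Y=0, W=0, Z=1, X=1, U=0) weight 2/825
  (Y=0, W=0, Z=1, X=1, U=1) weight 4/2475
  (Y=0, W=0, Z=1, X=2, U=0) weight 2/825
  (Y=0, W=0, Z=1, X=2, U=1) weight 4/2475
  (Y=0, W=0, Z=2, X=0, U=0) weight 1/1650
  (Y=0, W=0, Z=2, X=0, U=1) weight 1/2475
  (Y=0, W=2, Z=1, X=0, U=0) weight 1/1100
  (Y=1, W=1, Z=1, X=0, U=0) weight 1/550
  … 86 more
Group by W:
  weight(W=0) = 4/55
  weight(W=1) = 31/165
  weight(W=2) = 6/55
  weight(W=3) = 47/330
Total weight = 4/55 + 31/165 + 6/55 + 47/330 = 169/330
P(W=0 | obs) = 4/55 / 169/330 = 24/169
P(W=1 | obs) = 31/165 / 169/330 = 62/169
P(W=2 | obs) = 6/55 / 169/330 = 36/169
P(W=3 | obs) = 47/330 / 169/330 = 47/169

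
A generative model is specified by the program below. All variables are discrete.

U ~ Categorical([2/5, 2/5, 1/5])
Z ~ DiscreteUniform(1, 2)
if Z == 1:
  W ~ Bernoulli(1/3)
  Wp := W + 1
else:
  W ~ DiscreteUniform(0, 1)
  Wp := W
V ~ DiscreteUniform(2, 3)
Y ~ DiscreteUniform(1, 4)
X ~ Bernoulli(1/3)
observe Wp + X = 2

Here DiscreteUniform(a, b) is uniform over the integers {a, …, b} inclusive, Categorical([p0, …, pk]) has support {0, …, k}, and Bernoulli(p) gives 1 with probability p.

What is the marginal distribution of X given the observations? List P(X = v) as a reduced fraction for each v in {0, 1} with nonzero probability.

P(X=0) = 4/11, P(X=1) = 7/11

Enumerate traces; 72 have nonzero weight after conditioning:
  (U=0, Z=1, W=0, V=2, Y=1, X=1) weight 1/180
  (U=0, Z=1, W=0, V=2, Y=2, X=1) weight 1/180
  (U=0, Z=1, W=0, V=2, Y=3, X=1) weight 1/180
  (U=0, Z=1, W=0, V=2, Y=4, X=1) weight 1/180
  (U=0, Z=1, W=0, V=3, Y=1, X=1) weight 1/180
  (U=0, Z=1, W=0, V=3, Y=2, X=1) weight 1/180
  (U=0, Z=1, W=0, V=3, Y=3, X=1) weight 1/180
  (U=0, Z=1, W=0, V=3, Y=4, X=1) weight 1/180
  (U=0, Z=1, W=1, V=2, Y=1, X=0) weight 1/180
  … 63 more
Group by X:
  weight(X=0) = 1/9
  weight(X=1) = 7/36
Total weight = 1/9 + 7/36 = 11/36
P(X=0 | obs) = 1/9 / 11/36 = 4/11
P(X=1 | obs) = 7/36 / 11/36 = 7/11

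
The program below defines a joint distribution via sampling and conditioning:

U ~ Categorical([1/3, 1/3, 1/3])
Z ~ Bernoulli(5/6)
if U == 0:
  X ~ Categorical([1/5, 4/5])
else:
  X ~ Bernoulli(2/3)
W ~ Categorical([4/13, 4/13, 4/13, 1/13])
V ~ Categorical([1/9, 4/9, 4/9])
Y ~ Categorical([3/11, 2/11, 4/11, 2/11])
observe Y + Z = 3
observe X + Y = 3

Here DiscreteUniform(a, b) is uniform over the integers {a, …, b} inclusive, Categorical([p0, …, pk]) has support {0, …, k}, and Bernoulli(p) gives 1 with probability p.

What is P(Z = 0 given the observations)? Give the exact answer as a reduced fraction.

Enumerate traces; 72 have nonzero weight after conditioning:
  (U=0, Z=0, X=0, W=0, V=0, Y=3) weight 4/57915
  (U=0, Z=0, X=0, W=0, V=1, Y=3) weight 16/57915
  (U=0, Z=0, X=0, W=0, V=2, Y=3) weight 16/57915
  (U=0, Z=0, X=0, W=1, V=0, Y=3) weight 4/57915
  (U=0, Z=0, X=0, W=1, V=1, Y=3) weight 16/57915
  (U=0, Z=0, X=0, W=1, V=2, Y=3) weight 16/57915
  (U=0, Z=0, X=0, W=2, V=0, Y=3) weight 4/57915
  (U=0, Z=0, X=0, W=2, V=1, Y=3) weight 16/57915
  (U=0, Z=1, X=1, W=0, V=0, Y=2) weight 32/11583
  … 63 more
Group by Z:
  weight(Z=0) = 13/1485
  weight(Z=1) = 64/297
Total weight = 13/1485 + 64/297 = 37/165
P(Z=0 | obs) = 13/1485 / 37/165 = 13/333
P(Z=1 | obs) = 64/297 / 37/165 = 320/333

P(Z = 0 | obs) = 13/333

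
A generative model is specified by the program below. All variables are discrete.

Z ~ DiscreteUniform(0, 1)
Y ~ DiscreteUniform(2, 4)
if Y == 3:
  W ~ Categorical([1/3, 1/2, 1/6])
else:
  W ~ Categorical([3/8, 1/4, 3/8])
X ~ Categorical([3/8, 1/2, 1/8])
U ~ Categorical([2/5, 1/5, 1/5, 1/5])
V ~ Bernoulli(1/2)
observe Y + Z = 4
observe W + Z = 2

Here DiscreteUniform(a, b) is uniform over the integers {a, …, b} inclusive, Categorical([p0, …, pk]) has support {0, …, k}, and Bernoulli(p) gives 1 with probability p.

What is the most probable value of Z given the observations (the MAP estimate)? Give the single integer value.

argmax_v P(Z = v | obs) = 1

Enumerate traces; 48 have nonzero weight after conditioning:
  (Z=0, Y=4, W=2, X=0, U=0, V=0) weight 3/640
  (Z=0, Y=4, W=2, X=0, U=0, V=1) weight 3/640
  (Z=0, Y=4, W=2, X=0, U=1, V=0) weight 3/1280
  (Z=0, Y=4, W=2, X=0, U=1, V=1) weight 3/1280
  (Z=0, Y=4, W=2, X=0, U=2, V=0) weight 3/1280
  (Z=0, Y=4, W=2, X=0, U=2, V=1) weight 3/1280
  (Z=0, Y=4, W=2, X=0, U=3, V=0) weight 3/1280
  (Z=0, Y=4, W=2, X=0, U=3, V=1) weight 3/1280
  (Z=1, Y=3, W=1, X=0, U=0, V=0) weight 1/160
  … 39 more
Group by Z:
  weight(Z=0) = 1/16
  weight(Z=1) = 1/12
Total weight = 1/16 + 1/12 = 7/48
P(Z=0 | obs) = 1/16 / 7/48 = 3/7
P(Z=1 | obs) = 1/12 / 7/48 = 4/7
argmax = 1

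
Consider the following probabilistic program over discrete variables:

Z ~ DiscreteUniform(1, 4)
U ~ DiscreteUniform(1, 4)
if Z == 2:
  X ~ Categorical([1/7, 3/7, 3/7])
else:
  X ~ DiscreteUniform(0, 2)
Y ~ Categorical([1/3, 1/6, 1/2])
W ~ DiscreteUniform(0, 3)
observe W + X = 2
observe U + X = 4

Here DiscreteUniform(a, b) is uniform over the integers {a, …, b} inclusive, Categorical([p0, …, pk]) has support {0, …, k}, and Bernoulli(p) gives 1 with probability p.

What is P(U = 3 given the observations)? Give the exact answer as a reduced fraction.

Enumerate traces; 36 have nonzero weight after conditioning:
  (Z=1, U=2, X=2, Y=0, W=0) weight 1/576
  (Z=1, U=2, X=2, Y=1, W=0) weight 1/1152
  (Z=1, U=2, X=2, Y=2, W=0) weight 1/384
  (Z=1, U=3, X=1, Y=0, W=1) weight 1/576
  (Z=1, U=3, X=1, Y=1, W=1) weight 1/1152
  (Z=1, U=3, X=1, Y=2, W=1) weight 1/384
  (Z=1, U=4, X=0, Y=0, W=2) weight 1/576
  (Z=1, U=4, X=0, Y=1, W=2) weight 1/1152
  … 28 more
Group by U:
  weight(U=2) = 5/224
  weight(U=3) = 5/224
  weight(U=4) = 1/56
Total weight = 5/224 + 5/224 + 1/56 = 1/16
P(U=2 | obs) = 5/224 / 1/16 = 5/14
P(U=3 | obs) = 5/224 / 1/16 = 5/14
P(U=4 | obs) = 1/56 / 1/16 = 2/7

P(U = 3 | obs) = 5/14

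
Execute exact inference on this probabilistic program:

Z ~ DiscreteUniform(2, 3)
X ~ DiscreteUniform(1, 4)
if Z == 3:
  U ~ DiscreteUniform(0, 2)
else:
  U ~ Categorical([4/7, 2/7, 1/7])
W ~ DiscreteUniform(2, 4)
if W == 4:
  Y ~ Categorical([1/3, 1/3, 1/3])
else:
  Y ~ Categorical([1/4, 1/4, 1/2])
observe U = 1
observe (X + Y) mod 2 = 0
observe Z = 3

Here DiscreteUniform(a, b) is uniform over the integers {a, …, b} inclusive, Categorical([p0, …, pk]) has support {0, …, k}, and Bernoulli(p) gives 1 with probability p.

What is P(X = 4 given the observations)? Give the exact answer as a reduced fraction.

P(X = 4 | obs) = 13/36

Enumerate traces; 18 have nonzero weight after conditioning:
  (Z=3, X=1, U=1, W=2, Y=1) weight 1/288
  (Z=3, X=1, U=1, W=3, Y=1) weight 1/288
  (Z=3, X=1, U=1, W=4, Y=1) weight 1/216
  (Z=3, X=2, U=1, W=2, Y=0) weight 1/288
  (Z=3, X=2, U=1, W=2, Y=2) weight 1/144
  (Z=3, X=2, U=1, W=3, Y=0) weight 1/288
  (Z=3, X=2, U=1, W=3, Y=2) weight 1/144
  (Z=3, X=2, U=1, W=4, Y=0) weight 1/216
  (Z=3, X=3, U=1, W=2, Y=1) weight 1/288
  (Z=3, X=4, U=1, W=2, Y=0) weight 1/288
  … 8 more
Group by X:
  weight(X=1) = 5/432
  weight(X=2) = 13/432
  weight(X=3) = 5/432
  weight(X=4) = 13/432
Total weight = 5/432 + 13/432 + 5/432 + 13/432 = 1/12
P(X=1 | obs) = 5/432 / 1/12 = 5/36
P(X=2 | obs) = 13/432 / 1/12 = 13/36
P(X=3 | obs) = 5/432 / 1/12 = 5/36
P(X=4 | obs) = 13/432 / 1/12 = 13/36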